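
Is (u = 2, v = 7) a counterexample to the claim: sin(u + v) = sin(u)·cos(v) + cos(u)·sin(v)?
Substituting u = 2, v = 7:
LHS = sin(2 + 7) = sin(9) ≈ 0.4121
RHS = sin(2)·cos(7) + cos(2)·sin(7) = sin(7)·cos(2) + sin(2)·cos(7) ≈ 0.4121

The sides agree, so this pair does not disprove the claim.

Answer: No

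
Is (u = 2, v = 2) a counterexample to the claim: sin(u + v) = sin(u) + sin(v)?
Substituting u = 2, v = 2:
LHS = sin(2 + 2) = sin(4) ≈ -0.7568
RHS = sin(2) + sin(2) = 2·sin(2) ≈ 1.819

Since LHS ≠ RHS, this pair disproves the claim.

Answer: Yes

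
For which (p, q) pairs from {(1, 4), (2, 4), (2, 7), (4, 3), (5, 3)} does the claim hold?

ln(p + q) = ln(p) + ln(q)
Testing each pair:
(1, 4): LHS = ln(5) ≈ 1.609, RHS = ln(4) ≈ 1.386 → fails
(2, 4): LHS = ln(6) ≈ 1.792, RHS = ln(2) + ln(4) ≈ 2.079 → fails
(2, 7): LHS = ln(9) ≈ 2.197, RHS = ln(2) + ln(7) ≈ 2.639 → fails
(4, 3): LHS = ln(7) ≈ 1.946, RHS = ln(3) + ln(4) ≈ 2.485 → fails
(5, 3): LHS = ln(8) ≈ 2.079, RHS = ln(3) + ln(5) ≈ 2.708 → fails

No pair satisfies the claim.

Answer: None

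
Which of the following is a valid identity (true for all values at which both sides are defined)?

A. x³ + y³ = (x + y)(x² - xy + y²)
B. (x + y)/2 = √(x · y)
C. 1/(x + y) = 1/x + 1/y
A

A: holds — e.g. at (3, 3), both sides equal 54.
B: fails at (0, 1) — LHS = 1/2, RHS = 0.
C: fails at (2, 7) — LHS = 1/9, RHS = 9/14.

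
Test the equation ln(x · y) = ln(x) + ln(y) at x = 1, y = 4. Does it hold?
Substituting x = 1, y = 4:

LHS = ln(1 · 4) = ln(4) ≈ 1.386
RHS = ln(1) + ln(4) = ln(4) ≈ 1.386

LHS = RHS, so the equation holds at this point.

Answer: Holds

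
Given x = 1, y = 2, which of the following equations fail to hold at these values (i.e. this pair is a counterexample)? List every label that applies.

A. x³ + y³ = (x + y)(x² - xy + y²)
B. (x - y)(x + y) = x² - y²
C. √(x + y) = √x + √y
C

Evaluating each claim at the given values:
A. LHS = 9, RHS = 9 → holds here (LHS = RHS)
B. LHS = -3, RHS = -3 → holds here (LHS = RHS)
C. LHS = √(3) ≈ 1.732, RHS = 1 + √(2) ≈ 2.414 → fails here (LHS ≠ RHS)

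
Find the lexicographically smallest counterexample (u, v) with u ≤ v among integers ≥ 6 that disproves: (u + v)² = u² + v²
(u, v) = (6, 6)

Substituting (6, 6) into the claim:
LHS = (6 + 6)² = 144
RHS = 6² + 6² = 72

Since LHS ≠ RHS, this pair disproves the claim, and no lexicographically smaller pair (u ≤ v, integers ≥ 6) does.

For instance (9, 9) is also a counterexample (LHS = 324, RHS = 162), but it's lexicographically larger.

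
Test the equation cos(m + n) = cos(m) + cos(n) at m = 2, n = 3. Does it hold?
Fails

Substituting m = 2, n = 3:

LHS = cos(2 + 3) = cos(5) ≈ 0.2837
RHS = cos(2) + cos(3) ≈ -1.406

LHS ≠ RHS, so the equation does not hold at this point.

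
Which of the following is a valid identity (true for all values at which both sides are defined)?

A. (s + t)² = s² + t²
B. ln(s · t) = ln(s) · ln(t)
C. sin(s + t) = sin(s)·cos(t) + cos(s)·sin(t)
A: fails at (2, 2) — LHS = 16, RHS = 8.
B: fails at (3, 3) — LHS = ln(9) ≈ 2.197, RHS = ln(3)² ≈ 1.207.
C: holds — e.g. at (4, 5), both sides equal sin(9) ≈ 0.4121.

Answer: C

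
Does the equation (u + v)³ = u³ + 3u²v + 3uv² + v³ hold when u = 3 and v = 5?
Holds

Substituting u = 3, v = 5:

LHS = (3 + 5)³ = 512
RHS = 3³ + 3·3²·5 + 3·3·5² + 5³ = 512

LHS = RHS, so the equation holds at this point.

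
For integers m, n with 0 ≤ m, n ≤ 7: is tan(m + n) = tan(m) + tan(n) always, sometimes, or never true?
Sometimes true

It holds at (m, n) = (0, 6) (both sides equal tan(6) ≈ -0.291), but fails at (m, n) = (5, 2) (LHS = tan(7) ≈ 0.8714, RHS = tan(5) + tan(2) ≈ -5.566).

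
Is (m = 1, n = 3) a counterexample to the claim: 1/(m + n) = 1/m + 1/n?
Substituting m = 1, n = 3:
LHS = 1/(1 + 3) = 1/4
RHS = 1/1 + 1/3 = 4/3

Since LHS ≠ RHS, this pair disproves the claim.

Answer: Yes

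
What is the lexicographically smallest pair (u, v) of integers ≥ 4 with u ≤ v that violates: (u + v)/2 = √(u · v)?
At (4, 4): both sides equal 4, so it holds there.

Substituting (4, 5) into the claim:
LHS = (4 + 5)/2 = 9/2
RHS = √(4 · 5) = 2·√(5) ≈ 4.472

Since LHS ≠ RHS, this pair disproves the claim, and no lexicographically smaller pair (u ≤ v, integers ≥ 4) does.

For instance (8, 11) is also a counterexample (LHS = 19/2, RHS = 2·√(22) ≈ 9.381), but it's lexicographically larger.

Answer: (u, v) = (4, 5)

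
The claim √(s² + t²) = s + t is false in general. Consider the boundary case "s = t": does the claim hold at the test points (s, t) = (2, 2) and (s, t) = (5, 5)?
No, fails at both test points

At (2, 2): LHS = 2·√(2) ≈ 2.828 ≠ RHS = 4
At (5, 5): LHS = 5·√(2) ≈ 7.071 ≠ RHS = 10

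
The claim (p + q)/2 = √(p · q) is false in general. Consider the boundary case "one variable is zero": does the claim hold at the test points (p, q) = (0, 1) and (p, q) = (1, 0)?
At (0, 1): LHS = 1/2 ≠ RHS = 0
At (1, 0): LHS = 1/2 ≠ RHS = 0

Answer: No, fails at both test points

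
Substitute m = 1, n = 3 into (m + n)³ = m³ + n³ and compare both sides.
LHS = (1 + 3)³ = 64
RHS = 1³ + 3³ = 28

LHS ≠ RHS, so the equation does not hold here.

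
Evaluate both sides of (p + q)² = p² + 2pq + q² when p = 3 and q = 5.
LHS = (3 + 5)² = 64
RHS = 3² + 2·3·5 + 5² = 64

LHS = RHS: the two sides agree.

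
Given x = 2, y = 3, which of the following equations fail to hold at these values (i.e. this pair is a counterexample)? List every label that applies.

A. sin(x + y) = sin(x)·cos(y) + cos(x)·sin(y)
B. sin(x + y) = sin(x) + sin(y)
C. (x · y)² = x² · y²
B

Evaluating each claim at the given values:
A. LHS = sin(5) ≈ -0.9589, RHS = sin(2)·cos(3) + sin(3)·cos(2) ≈ -0.9589 → holds here (LHS = RHS)
B. LHS = sin(5) ≈ -0.9589, RHS = sin(3) + sin(2) ≈ 1.05 → fails here (LHS ≠ RHS)
C. LHS = 36, RHS = 36 → holds here (LHS = RHS)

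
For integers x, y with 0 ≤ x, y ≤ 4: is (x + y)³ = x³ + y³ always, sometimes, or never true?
Sometimes true

It holds at (x, y) = (0, 4) (both sides equal 64), but fails at (x, y) = (4, 2) (LHS = 216, RHS = 72).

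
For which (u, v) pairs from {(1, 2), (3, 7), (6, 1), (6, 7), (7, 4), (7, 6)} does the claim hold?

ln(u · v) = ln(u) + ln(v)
All pairs

Testing each pair:
(1, 2): LHS = ln(2) ≈ 0.6931, RHS = ln(2) ≈ 0.6931 → holds
(3, 7): LHS = ln(21) ≈ 3.045, RHS = ln(3) + ln(7) ≈ 3.045 → holds
(6, 1): LHS = ln(6) ≈ 1.792, RHS = ln(6) ≈ 1.792 → holds
(6, 7): LHS = ln(42) ≈ 3.738, RHS = ln(6) + ln(7) ≈ 3.738 → holds
(7, 4): LHS = ln(28) ≈ 3.332, RHS = ln(4) + ln(7) ≈ 3.332 → holds
(7, 6): LHS = ln(42) ≈ 3.738, RHS = ln(6) + ln(7) ≈ 3.738 → holds

Every pair satisfies the claim.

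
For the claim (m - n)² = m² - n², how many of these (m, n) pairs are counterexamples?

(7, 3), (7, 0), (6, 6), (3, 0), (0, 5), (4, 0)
Testing each pair:
(7, 3): LHS = 16, RHS = 40 → counterexample
(7, 0): LHS = 49, RHS = 49 → satisfies claim
(6, 6): LHS = 0, RHS = 0 → satisfies claim
(3, 0): LHS = 9, RHS = 9 → satisfies claim
(0, 5): LHS = 25, RHS = -25 → counterexample
(4, 0): LHS = 16, RHS = 16 → satisfies claim

That makes 2 counterexamples.

Answer: 2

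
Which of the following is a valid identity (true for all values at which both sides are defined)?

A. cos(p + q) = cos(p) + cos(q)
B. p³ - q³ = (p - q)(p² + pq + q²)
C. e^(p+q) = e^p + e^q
B

A: fails at (1, 3) — LHS = cos(4) ≈ -0.6536, RHS = cos(3) + cos(1) ≈ -0.4497.
B: holds — e.g. at (3, 5), both sides equal -98.
C: fails at (3, 4) — LHS = e^7 ≈ 1097, RHS = e^3 + e^4 ≈ 74.68.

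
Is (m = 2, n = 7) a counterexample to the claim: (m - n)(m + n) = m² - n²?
Substituting m = 2, n = 7:
LHS = (2 - 7)(2 + 7) = -45
RHS = 2² - 7² = -45

The sides agree, so this pair does not disprove the claim.

Answer: No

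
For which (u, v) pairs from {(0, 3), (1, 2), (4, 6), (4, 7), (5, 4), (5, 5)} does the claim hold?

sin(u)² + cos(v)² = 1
Testing each pair:
(0, 3): LHS = cos(3)² ≈ 0.9801, RHS = 1 → fails
(1, 2): LHS = cos(2)² + sin(1)² ≈ 0.8813, RHS = 1 → fails
(4, 6): LHS = sin(4)² + cos(6)² ≈ 1.495, RHS = 1 → fails
(4, 7): LHS = cos(7)² + sin(4)² ≈ 1.141, RHS = 1 → fails
(5, 4): LHS = cos(4)² + sin(5)² ≈ 1.347, RHS = 1 → fails
(5, 5): LHS = cos(5)² + sin(5)² = 1, RHS = 1 → holds

1 of 6 pairs satisfies the claim.

Answer: (5, 5)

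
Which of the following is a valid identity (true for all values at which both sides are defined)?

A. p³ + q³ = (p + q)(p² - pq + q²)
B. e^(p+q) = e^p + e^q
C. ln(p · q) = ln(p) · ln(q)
A

A: holds — e.g. at (4, 6), both sides equal 280.
B: fails at (5, 5) — LHS = e^10 ≈ 22026.5, RHS = 2·e^5 ≈ 296.8.
C: fails at (3, 3) — LHS = ln(9) ≈ 2.197, RHS = ln(3)² ≈ 1.207.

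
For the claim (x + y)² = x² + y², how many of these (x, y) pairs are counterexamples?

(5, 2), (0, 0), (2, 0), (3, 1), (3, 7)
3

Testing each pair:
(5, 2): LHS = 49, RHS = 29 → counterexample
(0, 0): LHS = 0, RHS = 0 → satisfies claim
(2, 0): LHS = 4, RHS = 4 → satisfies claim
(3, 1): LHS = 16, RHS = 10 → counterexample
(3, 7): LHS = 100, RHS = 58 → counterexample

That makes 3 counterexamples.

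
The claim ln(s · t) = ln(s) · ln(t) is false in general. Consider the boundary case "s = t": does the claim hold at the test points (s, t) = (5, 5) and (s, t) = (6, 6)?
No, fails at both test points

At (5, 5): LHS = ln(25) ≈ 3.219 ≠ RHS = ln(5)² ≈ 2.59
At (6, 6): LHS = ln(36) ≈ 3.584 ≠ RHS = ln(6)² ≈ 3.21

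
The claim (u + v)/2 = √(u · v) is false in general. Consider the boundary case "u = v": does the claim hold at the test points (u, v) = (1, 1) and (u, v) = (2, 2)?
At (1, 1): LHS = 1, RHS = 1 → equal
At (2, 2): LHS = 2, RHS = 2 → equal

So the claim does hold at both of these boundary points, even though it is not an identity.

Answer: Yes, holds at both test points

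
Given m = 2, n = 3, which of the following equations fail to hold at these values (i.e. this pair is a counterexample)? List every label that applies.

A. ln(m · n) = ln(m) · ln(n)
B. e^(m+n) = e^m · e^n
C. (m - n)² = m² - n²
Evaluating each claim at the given values:
A. LHS = ln(6) ≈ 1.792, RHS = ln(2)·ln(3) ≈ 0.7615 → fails here (LHS ≠ RHS)
B. LHS = e^5 ≈ 148.4, RHS = e^5 ≈ 148.4 → holds here (LHS = RHS)
C. LHS = 1, RHS = -5 → fails here (LHS ≠ RHS)

Answer: A, C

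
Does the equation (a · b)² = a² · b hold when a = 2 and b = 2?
Fails

Substituting a = 2, b = 2:

LHS = (2 · 2)² = 16
RHS = 2² · 2 = 8

LHS ≠ RHS, so the equation does not hold at this point.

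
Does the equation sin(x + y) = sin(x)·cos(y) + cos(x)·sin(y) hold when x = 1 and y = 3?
Holds

Substituting x = 1, y = 3:

LHS = sin(1 + 3) = sin(4) ≈ -0.7568
RHS = sin(1)·cos(3) + cos(1)·sin(3) = sin(1)·cos(3) + sin(3)·cos(1) ≈ -0.7568

LHS = RHS, so the equation holds at this point.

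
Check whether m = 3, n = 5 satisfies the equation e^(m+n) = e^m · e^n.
Holds

Substituting m = 3, n = 5:

LHS = e^(3+5) = e^8 ≈ 2981
RHS = e^3 · e^5 = e^8 ≈ 2981

LHS = RHS, so the equation holds at this point.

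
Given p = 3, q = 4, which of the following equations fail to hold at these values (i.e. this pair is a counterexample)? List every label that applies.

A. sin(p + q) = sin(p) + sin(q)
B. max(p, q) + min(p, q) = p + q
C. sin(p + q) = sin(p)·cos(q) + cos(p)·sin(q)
Evaluating each claim at the given values:
A. LHS = sin(7) ≈ 0.657, RHS = sin(4) + sin(3) ≈ -0.6157 → fails here (LHS ≠ RHS)
B. LHS = 7, RHS = 7 → holds here (LHS = RHS)
C. LHS = sin(7) ≈ 0.657, RHS = sin(3)·cos(4) + sin(4)·cos(3) ≈ 0.657 → holds here (LHS = RHS)

Answer: A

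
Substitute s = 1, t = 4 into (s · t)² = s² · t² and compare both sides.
LHS = (1 · 4)² = 16
RHS = 1² · 4² = 16

LHS = RHS: the two sides agree.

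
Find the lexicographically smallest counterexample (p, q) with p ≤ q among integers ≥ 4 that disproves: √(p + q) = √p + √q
(p, q) = (4, 4)

Substituting (4, 4) into the claim:
LHS = √(4 + 4) = 2·√(2) ≈ 2.828
RHS = √4 + √4 = 4

Since LHS ≠ RHS, this pair disproves the claim, and no lexicographically smaller pair (p ≤ q, integers ≥ 4) does.

For instance (6, 11) is also a counterexample (LHS = √(17) ≈ 4.123, RHS = √(6) + √(11) ≈ 5.766), but it's lexicographically larger.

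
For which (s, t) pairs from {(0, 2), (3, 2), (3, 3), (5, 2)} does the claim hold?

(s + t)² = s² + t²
(0, 2)

Testing each pair:
(0, 2): LHS = 4, RHS = 4 → holds
(3, 2): LHS = 25, RHS = 13 → fails
(3, 3): LHS = 36, RHS = 18 → fails
(5, 2): LHS = 49, RHS = 29 → fails

1 of 4 pairs satisfies the claim.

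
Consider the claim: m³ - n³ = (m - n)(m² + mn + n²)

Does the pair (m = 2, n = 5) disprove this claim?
Substituting m = 2, n = 5:
LHS = 2³ - 5³ = -117
RHS = (2 - 5)(2² + 2·5 + 5²) = -117

The sides agree, so this pair does not disprove the claim.

Answer: No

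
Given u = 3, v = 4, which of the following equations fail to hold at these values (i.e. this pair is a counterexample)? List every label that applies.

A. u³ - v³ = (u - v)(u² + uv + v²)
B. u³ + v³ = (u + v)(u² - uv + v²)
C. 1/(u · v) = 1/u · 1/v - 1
C

Evaluating each claim at the given values:
A. LHS = -37, RHS = -37 → holds here (LHS = RHS)
B. LHS = 91, RHS = 91 → holds here (LHS = RHS)
C. LHS = 1/12, RHS = -11/12 → fails here (LHS ≠ RHS)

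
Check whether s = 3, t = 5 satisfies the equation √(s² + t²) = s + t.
Substituting s = 3, t = 5:

LHS = √(3² + 5²) = √(34) ≈ 5.831
RHS = 3 + 5 = 8

LHS ≠ RHS, so the equation does not hold at this point.

Answer: Fails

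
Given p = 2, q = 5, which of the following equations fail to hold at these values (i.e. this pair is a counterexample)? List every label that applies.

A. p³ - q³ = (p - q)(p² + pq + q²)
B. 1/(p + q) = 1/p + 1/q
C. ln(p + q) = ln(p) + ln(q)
B, C

Evaluating each claim at the given values:
A. LHS = -117, RHS = -117 → holds here (LHS = RHS)
B. LHS = 1/7, RHS = 7/10 → fails here (LHS ≠ RHS)
C. LHS = ln(7) ≈ 1.946, RHS = ln(2) + ln(5) ≈ 2.303 → fails here (LHS ≠ RHS)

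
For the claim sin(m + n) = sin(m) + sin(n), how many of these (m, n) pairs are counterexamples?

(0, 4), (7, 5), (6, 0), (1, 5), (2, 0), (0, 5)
Testing each pair:
(0, 4): LHS = sin(4) ≈ -0.7568, RHS = sin(4) ≈ -0.7568 → satisfies claim
(7, 5): LHS = sin(12) ≈ -0.5366, RHS = sin(5) + sin(7) ≈ -0.3019 → counterexample
(6, 0): LHS = sin(6) ≈ -0.2794, RHS = sin(6) ≈ -0.2794 → satisfies claim
(1, 5): LHS = sin(6) ≈ -0.2794, RHS = sin(5) + sin(1) ≈ -0.1175 → counterexample
(2, 0): LHS = sin(2) ≈ 0.9093, RHS = sin(2) ≈ 0.9093 → satisfies claim
(0, 5): LHS = sin(5) ≈ -0.9589, RHS = sin(5) ≈ -0.9589 → satisfies claim

That makes 2 counterexamples.

Answer: 2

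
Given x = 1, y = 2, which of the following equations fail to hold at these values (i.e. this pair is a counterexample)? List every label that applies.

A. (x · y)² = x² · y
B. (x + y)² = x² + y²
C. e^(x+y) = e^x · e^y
A, B

Evaluating each claim at the given values:
A. LHS = 4, RHS = 2 → fails here (LHS ≠ RHS)
B. LHS = 9, RHS = 5 → fails here (LHS ≠ RHS)
C. LHS = e^3 ≈ 20.09, RHS = e^3 ≈ 20.09 → holds here (LHS = RHS)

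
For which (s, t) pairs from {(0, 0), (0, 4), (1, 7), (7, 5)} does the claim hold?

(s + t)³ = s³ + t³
Testing each pair:
(0, 0): LHS = 0, RHS = 0 → holds
(0, 4): LHS = 64, RHS = 64 → holds
(1, 7): LHS = 512, RHS = 344 → fails
(7, 5): LHS = 1728, RHS = 468 → fails

2 of 4 pairs satisfy the claim.

Answer: (0, 0), (0, 4)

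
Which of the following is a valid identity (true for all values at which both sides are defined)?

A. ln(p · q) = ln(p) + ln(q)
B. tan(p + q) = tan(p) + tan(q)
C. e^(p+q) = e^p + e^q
A: holds — e.g. at (4, 4), both sides equal ln(16) ≈ 2.773.
B: fails at (1, 2) — LHS = tan(3) ≈ -0.1425, RHS = tan(2) + tan(1) ≈ -0.6276.
C: fails at (1, 4) — LHS = e^5 ≈ 148.4, RHS = e + e^4 ≈ 57.32.

Answer: A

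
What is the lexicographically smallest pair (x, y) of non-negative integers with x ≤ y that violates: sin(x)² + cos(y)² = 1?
At (0, 0): both sides equal 1, so it holds there.

Substituting (0, 1) into the claim:
LHS = sin(0)² + cos(1)² = cos(1)² ≈ 0.2919
RHS = 1

Since LHS ≠ RHS, this pair disproves the claim, and no lexicographically smaller pair (x ≤ y, non-negative integers) does.

For instance (0, 4) is also a counterexample (LHS = cos(4)² ≈ 0.4272, RHS = 1), but it's lexicographically larger.

Answer: (x, y) = (0, 1)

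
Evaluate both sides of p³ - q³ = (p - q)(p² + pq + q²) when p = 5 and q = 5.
LHS = 5³ - 5³ = 0
RHS = (5 - 5)(5² + 5·5 + 5²) = 0

LHS = RHS: the two sides agree.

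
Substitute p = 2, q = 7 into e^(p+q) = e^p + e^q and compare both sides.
LHS = e^(2+7) = e^9 ≈ 8103
RHS = e^2 + e^7 ≈ 1104

LHS ≠ RHS (they differ by about 6999), so the equation does not hold here.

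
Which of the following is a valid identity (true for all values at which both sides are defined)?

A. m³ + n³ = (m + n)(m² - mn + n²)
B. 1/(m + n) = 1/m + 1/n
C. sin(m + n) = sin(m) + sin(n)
A

A: holds — e.g. at (5, 5), both sides equal 250.
B: fails at (1, 4) — LHS = 1/5, RHS = 5/4.
C: fails at (1, 5) — LHS = sin(6) ≈ -0.2794, RHS = sin(5) + sin(1) ≈ -0.1175.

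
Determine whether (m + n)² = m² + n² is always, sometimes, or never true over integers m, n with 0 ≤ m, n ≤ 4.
It holds at (m, n) = (0, 1) (both sides equal 1), but fails at (m, n) = (3, 4) (LHS = 49, RHS = 25).

Answer: Sometimes true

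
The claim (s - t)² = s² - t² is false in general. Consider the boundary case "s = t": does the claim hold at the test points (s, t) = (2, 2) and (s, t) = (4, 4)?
At (2, 2): LHS = 0, RHS = 0 → equal
At (4, 4): LHS = 0, RHS = 0 → equal

So the claim does hold at both of these boundary points, even though it is not an identity.

Answer: Yes, holds at both test points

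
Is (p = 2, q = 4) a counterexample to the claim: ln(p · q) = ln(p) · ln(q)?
Substituting p = 2, q = 4:
LHS = ln(2 · 4) = ln(8) ≈ 2.079
RHS = ln(2) · ln(4) ≈ 0.9609

Since LHS ≠ RHS, this pair disproves the claim.

Answer: Yes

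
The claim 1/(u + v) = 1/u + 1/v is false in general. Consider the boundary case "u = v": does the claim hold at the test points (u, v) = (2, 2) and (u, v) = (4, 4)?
No, fails at both test points

At (2, 2): LHS = 1/4 ≠ RHS = 1
At (4, 4): LHS = 1/8 ≠ RHS = 1/2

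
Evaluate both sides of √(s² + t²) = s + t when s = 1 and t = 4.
LHS = √(1² + 4²) = √(17) ≈ 4.123
RHS = 1 + 4 = 5

LHS ≠ RHS (they differ by about 0.8769), so the equation does not hold here.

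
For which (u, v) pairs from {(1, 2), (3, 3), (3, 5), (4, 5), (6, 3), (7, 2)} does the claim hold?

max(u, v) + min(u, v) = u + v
Testing each pair:
(1, 2): LHS = 3, RHS = 3 → holds
(3, 3): LHS = 6, RHS = 6 → holds
(3, 5): LHS = 8, RHS = 8 → holds
(4, 5): LHS = 9, RHS = 9 → holds
(6, 3): LHS = 9, RHS = 9 → holds
(7, 2): LHS = 9, RHS = 9 → holds

Every pair satisfies the claim.

Answer: All pairs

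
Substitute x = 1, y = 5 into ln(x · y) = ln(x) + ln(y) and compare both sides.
LHS = ln(1 · 5) = ln(5) ≈ 1.609
RHS = ln(1) + ln(5) = ln(5) ≈ 1.609

LHS = RHS: the two sides agree.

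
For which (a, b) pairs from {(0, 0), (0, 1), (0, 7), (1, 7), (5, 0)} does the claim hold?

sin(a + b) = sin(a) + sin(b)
Testing each pair:
(0, 0): LHS = 0, RHS = 0 → holds
(0, 1): LHS = sin(1) ≈ 0.8415, RHS = sin(1) ≈ 0.8415 → holds
(0, 7): LHS = sin(7) ≈ 0.657, RHS = sin(7) ≈ 0.657 → holds
(1, 7): LHS = sin(8) ≈ 0.9894, RHS = sin(7) + sin(1) ≈ 1.498 → fails
(5, 0): LHS = sin(5) ≈ -0.9589, RHS = sin(5) ≈ -0.9589 → holds

4 of 5 pairs satisfy the claim.

Answer: (0, 0), (0, 1), (0, 7), (5, 0)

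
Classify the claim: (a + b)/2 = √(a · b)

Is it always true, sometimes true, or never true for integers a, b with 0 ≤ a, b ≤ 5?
Sometimes true

It holds at (a, b) = (5, 5) (both sides equal 5), but fails at (a, b) = (5, 1) (LHS = 3, RHS = √(5) ≈ 2.236).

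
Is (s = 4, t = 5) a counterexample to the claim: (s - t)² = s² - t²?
Substituting s = 4, t = 5:
LHS = (4 - 5)² = 1
RHS = 4² - 5² = -9

Since LHS ≠ RHS, this pair disproves the claim.

Answer: Yes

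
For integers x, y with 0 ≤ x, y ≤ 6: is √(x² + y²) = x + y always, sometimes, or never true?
It holds at (x, y) = (0, 3) (both sides equal 3), but fails at (x, y) = (6, 5) (LHS = √(61) ≈ 7.81, RHS = 11).

Answer: Sometimes true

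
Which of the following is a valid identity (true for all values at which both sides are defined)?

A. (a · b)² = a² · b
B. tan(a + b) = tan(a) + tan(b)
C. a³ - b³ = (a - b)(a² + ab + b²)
C

A: fails at (4, 4) — LHS = 256, RHS = 64.
B: fails at (2, 3) — LHS = tan(5) ≈ -3.381, RHS = tan(2) + tan(3) ≈ -2.328.
C: holds — e.g. at (5, 8), both sides equal -387.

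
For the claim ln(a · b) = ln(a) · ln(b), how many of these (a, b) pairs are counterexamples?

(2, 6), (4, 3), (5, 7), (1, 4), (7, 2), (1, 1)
Testing each pair:
(2, 6): LHS = ln(12) ≈ 2.485, RHS = ln(2)·ln(6) ≈ 1.242 → counterexample
(4, 3): LHS = ln(12) ≈ 2.485, RHS = ln(3)·ln(4) ≈ 1.523 → counterexample
(5, 7): LHS = ln(35) ≈ 3.555, RHS = ln(5)·ln(7) ≈ 3.132 → counterexample
(1, 4): LHS = ln(4) ≈ 1.386, RHS = 0 → counterexample
(7, 2): LHS = ln(14) ≈ 2.639, RHS = ln(2)·ln(7) ≈ 1.349 → counterexample
(1, 1): LHS = 0, RHS = 0 → satisfies claim

That makes 5 counterexamples.

Answer: 5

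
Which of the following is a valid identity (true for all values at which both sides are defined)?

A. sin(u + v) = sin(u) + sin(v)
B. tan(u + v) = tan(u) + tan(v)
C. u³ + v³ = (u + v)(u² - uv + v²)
C

A: fails at (1, 2) — LHS = sin(3) ≈ 0.1411, RHS = sin(1) + sin(2) ≈ 1.751.
B: fails at (5, 5) — LHS = tan(10) ≈ 0.6484, RHS = 2·tan(5) ≈ -6.761.
C: holds — e.g. at (1, 4), both sides equal 65.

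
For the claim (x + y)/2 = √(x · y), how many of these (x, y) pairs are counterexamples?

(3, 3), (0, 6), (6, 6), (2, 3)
2

Testing each pair:
(3, 3): LHS = 3, RHS = 3 → satisfies claim
(0, 6): LHS = 3, RHS = 0 → counterexample
(6, 6): LHS = 6, RHS = 6 → satisfies claim
(2, 3): LHS = 5/2, RHS = √(6) ≈ 2.449 → counterexample

That makes 2 counterexamples.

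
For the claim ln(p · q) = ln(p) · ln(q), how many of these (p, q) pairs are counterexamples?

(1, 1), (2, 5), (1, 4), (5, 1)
3

Testing each pair:
(1, 1): LHS = 0, RHS = 0 → satisfies claim
(2, 5): LHS = ln(10) ≈ 2.303, RHS = ln(2)·ln(5) ≈ 1.116 → counterexample
(1, 4): LHS = ln(4) ≈ 1.386, RHS = 0 → counterexample
(5, 1): LHS = ln(5) ≈ 1.609, RHS = 0 → counterexample

That makes 3 counterexamples.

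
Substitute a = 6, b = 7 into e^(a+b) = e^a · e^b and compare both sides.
LHS = e^(6+7) = e^13 ≈ 442413.4
RHS = e^6 · e^7 = e^13 ≈ 442413.4

LHS = RHS: the two sides agree.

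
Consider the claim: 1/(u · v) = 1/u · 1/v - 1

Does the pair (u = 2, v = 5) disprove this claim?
Substituting u = 2, v = 5:
LHS = 1/(2 · 5) = 1/10
RHS = 1/2 · 1/5 - 1 = -9/10

Since LHS ≠ RHS, this pair disproves the claim.

Answer: Yes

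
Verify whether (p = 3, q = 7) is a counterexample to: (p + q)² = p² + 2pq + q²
No

Substituting p = 3, q = 7:
LHS = (3 + 7)² = 100
RHS = 3² + 2·3·7 + 7² = 100

The sides agree, so this pair does not disprove the claim.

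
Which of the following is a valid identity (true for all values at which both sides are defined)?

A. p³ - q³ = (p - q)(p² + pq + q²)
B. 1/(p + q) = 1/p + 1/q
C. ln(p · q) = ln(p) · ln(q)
A

A: holds — e.g. at (1, 2), both sides equal -7.
B: fails at (4, 6) — LHS = 1/10, RHS = 5/12.
C: fails at (3, 4) — LHS = ln(12) ≈ 2.485, RHS = ln(3)·ln(4) ≈ 1.523.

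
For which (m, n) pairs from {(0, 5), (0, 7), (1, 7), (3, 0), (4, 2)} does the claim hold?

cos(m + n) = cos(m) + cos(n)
Testing each pair:
(0, 5): LHS = cos(5) ≈ 0.2837, RHS = cos(5) + 1 ≈ 1.284 → fails
(0, 7): LHS = cos(7) ≈ 0.7539, RHS = cos(7) + 1 ≈ 1.754 → fails
(1, 7): LHS = cos(8) ≈ -0.1455, RHS = cos(1) + cos(7) ≈ 1.294 → fails
(3, 0): LHS = cos(3) ≈ -0.99, RHS = cos(3) + 1 ≈ 0.01001 → fails
(4, 2): LHS = cos(6) ≈ 0.9602, RHS = cos(4) + cos(2) ≈ -1.07 → fails

No pair satisfies the claim.

Answer: None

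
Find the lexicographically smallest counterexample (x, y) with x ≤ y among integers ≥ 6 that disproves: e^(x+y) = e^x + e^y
(x, y) = (6, 6)

Substituting (6, 6) into the claim:
LHS = e^(6+6) = e^12 ≈ 162754.8
RHS = e^6 + e^6 = 2·e^6 ≈ 806.9

Since LHS ≠ RHS, this pair disproves the claim, and no lexicographically smaller pair (x ≤ y, integers ≥ 6) does.

For instance (6, 10) is also a counterexample (LHS = e^16 ≈ 8886110.5, RHS = e^6 + e^10 ≈ 22429.9), but it's lexicographically larger.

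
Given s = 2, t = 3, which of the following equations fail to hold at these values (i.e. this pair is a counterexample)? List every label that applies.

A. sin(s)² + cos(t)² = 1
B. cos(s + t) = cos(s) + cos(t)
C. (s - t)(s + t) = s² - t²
Evaluating each claim at the given values:
A. LHS = sin(2)² + cos(3)² ≈ 1.807, RHS = 1 → fails here (LHS ≠ RHS)
B. LHS = cos(5) ≈ 0.2837, RHS = cos(3) + cos(2) ≈ -1.406 → fails here (LHS ≠ RHS)
C. LHS = -5, RHS = -5 → holds here (LHS = RHS)

Answer: A, B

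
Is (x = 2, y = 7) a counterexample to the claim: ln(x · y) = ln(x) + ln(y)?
Substituting x = 2, y = 7:
LHS = ln(2 · 7) = ln(14) ≈ 2.639
RHS = ln(2) + ln(7) ≈ 2.639

The sides agree, so this pair does not disprove the claim.

Answer: No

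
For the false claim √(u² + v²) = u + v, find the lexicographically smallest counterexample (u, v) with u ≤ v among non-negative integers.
(u, v) = (1, 1)

At (0, 1): both sides equal 1, so it holds there.

Substituting (1, 1) into the claim:
LHS = √(1² + 1²) = √(2) ≈ 1.414
RHS = 1 + 1 = 2

Since LHS ≠ RHS, this pair disproves the claim, and no lexicographically smaller pair (u ≤ v, non-negative integers) does.

For instance (3, 3) is also a counterexample (LHS = 3·√(2) ≈ 4.243, RHS = 6), but it's lexicographically larger.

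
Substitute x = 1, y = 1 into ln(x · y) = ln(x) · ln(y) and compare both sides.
LHS = ln(1 · 1) = 0
RHS = ln(1) · ln(1) = 0

LHS = RHS: the two sides agree.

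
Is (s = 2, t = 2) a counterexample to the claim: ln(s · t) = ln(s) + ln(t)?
Substituting s = 2, t = 2:
LHS = ln(2 · 2) = ln(4) ≈ 1.386
RHS = ln(2) + ln(2) = 2·ln(2) ≈ 1.386

The sides agree, so this pair does not disprove the claim.

Answer: No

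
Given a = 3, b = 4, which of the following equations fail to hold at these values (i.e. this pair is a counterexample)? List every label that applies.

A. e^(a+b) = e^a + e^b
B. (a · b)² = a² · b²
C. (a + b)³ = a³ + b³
Evaluating each claim at the given values:
A. LHS = e^7 ≈ 1097, RHS = e^3 + e^4 ≈ 74.68 → fails here (LHS ≠ RHS)
B. LHS = 144, RHS = 144 → holds here (LHS = RHS)
C. LHS = 343, RHS = 91 → fails here (LHS ≠ RHS)

Answer: A, C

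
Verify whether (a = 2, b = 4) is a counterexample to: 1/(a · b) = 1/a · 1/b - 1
Yes

Substituting a = 2, b = 4:
LHS = 1/(2 · 4) = 1/8
RHS = 1/2 · 1/4 - 1 = -7/8

Since LHS ≠ RHS, this pair disproves the claim.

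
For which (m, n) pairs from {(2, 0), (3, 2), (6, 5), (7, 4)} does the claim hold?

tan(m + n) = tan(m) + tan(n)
Testing each pair:
(2, 0): LHS = tan(2) ≈ -2.185, RHS = tan(2) ≈ -2.185 → holds
(3, 2): LHS = tan(5) ≈ -3.381, RHS = tan(2) + tan(3) ≈ -2.328 → fails
(6, 5): LHS = tan(11) ≈ -226, RHS = tan(5) + tan(6) ≈ -3.672 → fails
(7, 4): LHS = tan(11) ≈ -226, RHS = tan(7) + tan(4) ≈ 2.029 → fails

1 of 4 pairs satisfies the claim.

Answer: (2, 0)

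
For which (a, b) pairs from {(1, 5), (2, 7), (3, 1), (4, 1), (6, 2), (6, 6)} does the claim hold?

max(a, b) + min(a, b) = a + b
Testing each pair:
(1, 5): LHS = 6, RHS = 6 → holds
(2, 7): LHS = 9, RHS = 9 → holds
(3, 1): LHS = 4, RHS = 4 → holds
(4, 1): LHS = 5, RHS = 5 → holds
(6, 2): LHS = 8, RHS = 8 → holds
(6, 6): LHS = 12, RHS = 12 → holds

Every pair satisfies the claim.

Answer: All pairs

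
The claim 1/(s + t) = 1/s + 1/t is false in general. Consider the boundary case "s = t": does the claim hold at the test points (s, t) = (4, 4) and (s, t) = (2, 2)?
At (4, 4): LHS = 1/8 ≠ RHS = 1/2
At (2, 2): LHS = 1/4 ≠ RHS = 1

Answer: No, fails at both test points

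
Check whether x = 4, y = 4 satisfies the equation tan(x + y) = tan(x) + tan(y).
Substituting x = 4, y = 4:

LHS = tan(4 + 4) = tan(8) ≈ -6.8
RHS = tan(4) + tan(4) = 2·tan(4) ≈ 2.316

LHS ≠ RHS, so the equation does not hold at this point.

Answer: Fails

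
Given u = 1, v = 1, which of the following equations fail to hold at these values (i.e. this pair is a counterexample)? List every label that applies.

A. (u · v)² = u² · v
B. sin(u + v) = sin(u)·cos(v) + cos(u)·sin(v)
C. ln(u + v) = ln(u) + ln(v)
Evaluating each claim at the given values:
A. LHS = 1, RHS = 1 → holds here (LHS = RHS)
B. LHS = sin(2) ≈ 0.9093, RHS = 2·sin(1)·cos(1) ≈ 0.9093 → holds here (LHS = RHS)
C. LHS = ln(2) ≈ 0.6931, RHS = 0 → fails here (LHS ≠ RHS)

Answer: C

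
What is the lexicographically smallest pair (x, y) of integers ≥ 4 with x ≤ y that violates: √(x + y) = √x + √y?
Substituting (4, 4) into the claim:
LHS = √(4 + 4) = 2·√(2) ≈ 2.828
RHS = √4 + √4 = 4

Since LHS ≠ RHS, this pair disproves the claim, and no lexicographically smaller pair (x ≤ y, integers ≥ 4) does.

For instance (9, 10) is also a counterexample (LHS = √(19) ≈ 4.359, RHS = 3 + √(10) ≈ 6.162), but it's lexicographically larger.

Answer: (x, y) = (4, 4)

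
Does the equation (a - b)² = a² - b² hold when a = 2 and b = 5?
Fails

Substituting a = 2, b = 5:

LHS = (2 - 5)² = 9
RHS = 2² - 5² = -21

LHS ≠ RHS, so the equation does not hold at this point.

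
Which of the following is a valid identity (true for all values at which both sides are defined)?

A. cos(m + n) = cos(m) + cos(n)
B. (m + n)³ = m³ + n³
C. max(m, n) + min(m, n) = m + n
A: fails at (1, 4) — LHS = cos(5) ≈ 0.2837, RHS = cos(4) + cos(1) ≈ -0.1133.
B: fails at (2, 5) — LHS = 343, RHS = 133.
C: holds — e.g. at (2, 7), both sides equal 9.

Answer: C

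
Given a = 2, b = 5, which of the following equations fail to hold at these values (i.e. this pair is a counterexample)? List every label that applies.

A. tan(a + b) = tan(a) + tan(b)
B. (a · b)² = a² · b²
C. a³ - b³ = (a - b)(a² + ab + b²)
Evaluating each claim at the given values:
A. LHS = tan(7) ≈ 0.8714, RHS = tan(5) + tan(2) ≈ -5.566 → fails here (LHS ≠ RHS)
B. LHS = 100, RHS = 100 → holds here (LHS = RHS)
C. LHS = -117, RHS = -117 → holds here (LHS = RHS)

Answer: A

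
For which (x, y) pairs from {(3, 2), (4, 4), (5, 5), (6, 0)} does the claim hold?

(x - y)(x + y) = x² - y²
All pairs

Testing each pair:
(3, 2): LHS = 5, RHS = 5 → holds
(4, 4): LHS = 0, RHS = 0 → holds
(5, 5): LHS = 0, RHS = 0 → holds
(6, 0): LHS = 36, RHS = 36 → holds

Every pair satisfies the claim.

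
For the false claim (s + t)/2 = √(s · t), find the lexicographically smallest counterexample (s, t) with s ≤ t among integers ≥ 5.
Substituting (5, 6) into the claim:
LHS = (5 + 6)/2 = 11/2
RHS = √(5 · 6) = √(30) ≈ 5.477

Since LHS ≠ RHS, this pair disproves the claim, and no lexicographically smaller pair (s ≤ t, integers ≥ 5) does.

For instance (6, 8) is also a counterexample (LHS = 7, RHS = 4·√(3) ≈ 6.928), but it's lexicographically larger.

Answer: (s, t) = (5, 6)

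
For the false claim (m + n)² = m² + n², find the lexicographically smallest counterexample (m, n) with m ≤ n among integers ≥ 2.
Substituting (2, 2) into the claim:
LHS = (2 + 2)² = 16
RHS = 2² + 2² = 8

Since LHS ≠ RHS, this pair disproves the claim, and no lexicographically smaller pair (m ≤ n, integers ≥ 2) does.

For instance (3, 3) is also a counterexample (LHS = 36, RHS = 18), but it's lexicographically larger.

Answer: (m, n) = (2, 2)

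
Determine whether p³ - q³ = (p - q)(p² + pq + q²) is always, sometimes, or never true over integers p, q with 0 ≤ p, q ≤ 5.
The identity holds for every pair in the range. For instance at (p, q) = (2, 2): both sides equal 0.

Answer: Always true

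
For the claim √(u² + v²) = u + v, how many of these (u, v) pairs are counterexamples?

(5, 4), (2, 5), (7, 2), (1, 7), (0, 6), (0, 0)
4

Testing each pair:
(5, 4): LHS = √(41) ≈ 6.403, RHS = 9 → counterexample
(2, 5): LHS = √(29) ≈ 5.385, RHS = 7 → counterexample
(7, 2): LHS = √(53) ≈ 7.28, RHS = 9 → counterexample
(1, 7): LHS = 5·√(2) ≈ 7.071, RHS = 8 → counterexample
(0, 6): LHS = 6, RHS = 6 → satisfies claim
(0, 0): LHS = 0, RHS = 0 → satisfies claim

That makes 4 counterexamples.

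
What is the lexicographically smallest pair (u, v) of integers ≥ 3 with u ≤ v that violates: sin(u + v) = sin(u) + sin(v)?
(u, v) = (3, 3)

Substituting (3, 3) into the claim:
LHS = sin(3 + 3) = sin(6) ≈ -0.2794
RHS = sin(3) + sin(3) = 2·sin(3) ≈ 0.2822

Since LHS ≠ RHS, this pair disproves the claim, and no lexicographically smaller pair (u ≤ v, integers ≥ 3) does.

For instance (7, 7) is also a counterexample (LHS = sin(14) ≈ 0.9906, RHS = 2·sin(7) ≈ 1.314), but it's lexicographically larger.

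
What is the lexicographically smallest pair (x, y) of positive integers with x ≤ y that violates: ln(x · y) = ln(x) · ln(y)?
At (1, 1): both sides equal 0, so it holds there.

Substituting (1, 2) into the claim:
LHS = ln(1 · 2) = ln(2) ≈ 0.6931
RHS = ln(1) · ln(2) = 0

Since LHS ≠ RHS, this pair disproves the claim, and no lexicographically smaller pair (x ≤ y, positive integers) does.

For instance (1, 7) is also a counterexample (LHS = ln(7) ≈ 1.946, RHS = 0), but it's lexicographically larger.

Answer: (x, y) = (1, 2)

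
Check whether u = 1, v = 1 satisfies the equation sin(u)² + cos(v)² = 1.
Holds

Substituting u = 1, v = 1:

LHS = sin(1)² + cos(1)² = 1
RHS = 1

LHS = RHS, so the equation holds at this point.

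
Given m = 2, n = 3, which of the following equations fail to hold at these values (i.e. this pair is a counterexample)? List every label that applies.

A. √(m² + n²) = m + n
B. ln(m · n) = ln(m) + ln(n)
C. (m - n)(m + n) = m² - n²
A

Evaluating each claim at the given values:
A. LHS = √(13) ≈ 3.606, RHS = 5 → fails here (LHS ≠ RHS)
B. LHS = ln(6) ≈ 1.792, RHS = ln(2) + ln(3) ≈ 1.792 → holds here (LHS = RHS)
C. LHS = -5, RHS = -5 → holds here (LHS = RHS)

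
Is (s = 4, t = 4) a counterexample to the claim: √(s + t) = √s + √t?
Substituting s = 4, t = 4:
LHS = √(4 + 4) = 2·√(2) ≈ 2.828
RHS = √4 + √4 = 4

Since LHS ≠ RHS, this pair disproves the claim.

Answer: Yes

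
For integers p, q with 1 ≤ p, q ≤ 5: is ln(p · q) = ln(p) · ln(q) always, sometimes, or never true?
Sometimes true

It holds at (p, q) = (1, 1) (both sides equal 0), but fails at (p, q) = (3, 5) (LHS = ln(15) ≈ 2.708, RHS = ln(3)·ln(5) ≈ 1.768).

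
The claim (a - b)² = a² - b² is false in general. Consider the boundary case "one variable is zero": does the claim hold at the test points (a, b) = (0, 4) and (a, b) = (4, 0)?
Only at (4, 0)

At (0, 4): LHS = 16 ≠ RHS = -16
At (4, 0): LHS = 16, RHS = 16 → equal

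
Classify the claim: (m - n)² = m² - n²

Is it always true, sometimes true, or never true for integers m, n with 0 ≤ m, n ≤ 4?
It holds at (m, n) = (4, 4) (both sides equal 0), but fails at (m, n) = (0, 1) (LHS = 1, RHS = -1).

Answer: Sometimes true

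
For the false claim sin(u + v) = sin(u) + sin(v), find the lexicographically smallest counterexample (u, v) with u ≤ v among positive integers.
(u, v) = (1, 1)

Substituting (1, 1) into the claim:
LHS = sin(1 + 1) = sin(2) ≈ 0.9093
RHS = sin(1) + sin(1) = 2·sin(1) ≈ 1.683

Since LHS ≠ RHS, this pair disproves the claim, and no lexicographically smaller pair (u ≤ v, positive integers) does.

For instance (1, 5) is also a counterexample (LHS = sin(6) ≈ -0.2794, RHS = sin(5) + sin(1) ≈ -0.1175), but it's lexicographically larger.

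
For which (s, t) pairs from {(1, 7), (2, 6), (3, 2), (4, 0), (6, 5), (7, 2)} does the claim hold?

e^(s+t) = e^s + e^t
Testing each pair:
(1, 7): LHS = e^8 ≈ 2981, RHS = e + e^7 ≈ 1099 → fails
(2, 6): LHS = e^8 ≈ 2981, RHS = e^2 + e^6 ≈ 410.8 → fails
(3, 2): LHS = e^5 ≈ 148.4, RHS = e^2 + e^3 ≈ 27.47 → fails
(4, 0): LHS = e^4 ≈ 54.6, RHS = 1 + e^4 ≈ 55.6 → fails
(6, 5): LHS = e^11 ≈ 59874.1, RHS = e^5 + e^6 ≈ 551.8 → fails
(7, 2): LHS = e^9 ≈ 8103, RHS = e^2 + e^7 ≈ 1104 → fails

No pair satisfies the claim.

Answer: None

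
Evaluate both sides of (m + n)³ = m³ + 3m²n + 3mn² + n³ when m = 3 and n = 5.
LHS = (3 + 5)³ = 512
RHS = 3³ + 3·3²·5 + 3·3·5² + 5³ = 512

LHS = RHS: the two sides agree.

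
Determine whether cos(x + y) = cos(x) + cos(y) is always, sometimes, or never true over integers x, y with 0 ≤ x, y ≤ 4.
Never true

The claim fails for every pair in the range. For instance at (x, y) = (0, 2): LHS = cos(2) ≈ -0.4161, RHS = cos(2) + 1 ≈ 0.5839.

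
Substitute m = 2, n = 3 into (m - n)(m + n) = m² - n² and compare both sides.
LHS = (2 - 3)(2 + 3) = -5
RHS = 2² - 3² = -5

LHS = RHS: the two sides agree.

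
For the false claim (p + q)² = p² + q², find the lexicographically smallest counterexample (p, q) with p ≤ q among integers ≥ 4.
(p, q) = (4, 4)

Substituting (4, 4) into the claim:
LHS = (4 + 4)² = 64
RHS = 4² + 4² = 32

Since LHS ≠ RHS, this pair disproves the claim, and no lexicographically smaller pair (p ≤ q, integers ≥ 4) does.

For instance (5, 10) is also a counterexample (LHS = 225, RHS = 125), but it's lexicographically larger.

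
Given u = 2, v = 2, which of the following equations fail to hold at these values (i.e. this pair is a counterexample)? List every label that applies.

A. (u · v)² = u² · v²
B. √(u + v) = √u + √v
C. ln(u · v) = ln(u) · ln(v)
B, C

Evaluating each claim at the given values:
A. LHS = 16, RHS = 16 → holds here (LHS = RHS)
B. LHS = 2, RHS = 2·√(2) ≈ 2.828 → fails here (LHS ≠ RHS)
C. LHS = ln(4) ≈ 1.386, RHS = ln(2)² ≈ 0.4805 → fails here (LHS ≠ RHS)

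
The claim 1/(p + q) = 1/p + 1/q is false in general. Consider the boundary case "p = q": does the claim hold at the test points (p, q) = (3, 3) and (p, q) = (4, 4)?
At (3, 3): LHS = 1/6 ≠ RHS = 2/3
At (4, 4): LHS = 1/8 ≠ RHS = 1/2

Answer: No, fails at both test points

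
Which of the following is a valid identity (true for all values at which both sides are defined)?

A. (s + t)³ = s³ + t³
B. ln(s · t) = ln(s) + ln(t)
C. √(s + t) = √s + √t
A: fails at (4, 5) — LHS = 729, RHS = 189.
B: holds — e.g. at (3, 4), both sides equal ln(12) ≈ 2.485.
C: fails at (1, 2) — LHS = √(3) ≈ 1.732, RHS = 1 + √(2) ≈ 2.414.

Answer: B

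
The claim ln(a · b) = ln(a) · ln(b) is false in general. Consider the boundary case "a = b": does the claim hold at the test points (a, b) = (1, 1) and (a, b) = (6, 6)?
Only at (1, 1)

At (1, 1): LHS = 0, RHS = 0 → equal
At (6, 6): LHS = ln(36) ≈ 3.584 ≠ RHS = ln(6)² ≈ 3.21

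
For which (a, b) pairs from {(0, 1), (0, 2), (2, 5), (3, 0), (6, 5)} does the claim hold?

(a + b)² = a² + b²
Testing each pair:
(0, 1): LHS = 1, RHS = 1 → holds
(0, 2): LHS = 4, RHS = 4 → holds
(2, 5): LHS = 49, RHS = 29 → fails
(3, 0): LHS = 9, RHS = 9 → holds
(6, 5): LHS = 121, RHS = 61 → fails

3 of 5 pairs satisfy the claim.

Answer: (0, 1), (0, 2), (3, 0)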